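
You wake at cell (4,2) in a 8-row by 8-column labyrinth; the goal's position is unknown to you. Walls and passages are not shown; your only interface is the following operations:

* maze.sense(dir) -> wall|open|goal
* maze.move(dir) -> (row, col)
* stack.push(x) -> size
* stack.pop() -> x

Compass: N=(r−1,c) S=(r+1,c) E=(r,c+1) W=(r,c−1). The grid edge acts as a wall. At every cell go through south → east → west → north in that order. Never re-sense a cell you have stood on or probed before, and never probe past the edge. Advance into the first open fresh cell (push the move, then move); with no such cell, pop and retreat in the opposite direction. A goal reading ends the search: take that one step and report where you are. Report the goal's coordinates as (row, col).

% maze.sense south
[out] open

% stack.push south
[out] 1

% maze.move south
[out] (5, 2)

% maze.sense south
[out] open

% stack.push south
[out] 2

% maze.move south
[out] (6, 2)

% maze.sense south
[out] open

% stack.push south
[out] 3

% maze.move south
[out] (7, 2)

% maze.sense east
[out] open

% stack.push east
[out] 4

% maze.move east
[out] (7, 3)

% maze.sense east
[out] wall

% maze.sense north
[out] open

% stack.push north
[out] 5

% maze.move north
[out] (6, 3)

% maze.sense east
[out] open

% stack.push east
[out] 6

% maze.move east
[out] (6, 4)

% maze.sense east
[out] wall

% maze.sense north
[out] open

% stack.push north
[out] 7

% maze.move north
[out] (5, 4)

% maze.sense east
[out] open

% stack.push east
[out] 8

% maze.move east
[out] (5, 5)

% maze.sense east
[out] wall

% maze.sense north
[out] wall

% stack.pop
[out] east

% maze.move west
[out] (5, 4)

% maze.sense west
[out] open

% stack.push west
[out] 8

% maze.move west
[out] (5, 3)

% maze.sense north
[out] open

% stack.push north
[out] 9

% maze.move north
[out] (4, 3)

% maze.sense east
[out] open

% stack.push east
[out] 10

% maze.move east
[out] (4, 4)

% maze.sense north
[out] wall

% stack.pop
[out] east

% maze.move west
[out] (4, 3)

% maze.sense north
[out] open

% stack.push north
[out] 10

% maze.move north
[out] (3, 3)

% maze.sense west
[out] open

% stack.push west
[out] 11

% maze.move west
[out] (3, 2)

% maze.sense west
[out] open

% stack.push west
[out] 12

% maze.move west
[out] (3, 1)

% maze.sense south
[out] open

% stack.push south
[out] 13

% maze.move south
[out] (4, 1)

% maze.sense south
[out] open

% stack.push south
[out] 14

% maze.move south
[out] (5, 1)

% maze.sense south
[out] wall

% maze.sense west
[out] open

% stack.push west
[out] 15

% maze.move west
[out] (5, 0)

% maze.sense south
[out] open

% stack.push south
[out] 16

% maze.move south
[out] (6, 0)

% maze.sense south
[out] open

% stack.push south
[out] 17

% maze.move south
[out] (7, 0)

% maze.sense east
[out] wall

% stack.pop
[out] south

% maze.move north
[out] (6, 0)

% stack.pop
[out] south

% maze.move north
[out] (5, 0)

% maze.sense north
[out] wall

% stack.pop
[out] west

% maze.move east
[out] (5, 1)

% stack.pop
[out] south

% maze.move north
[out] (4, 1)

% stack.pop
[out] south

% maze.move north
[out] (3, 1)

% maze.sense west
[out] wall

% maze.sense north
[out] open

% stack.push north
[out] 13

% maze.move north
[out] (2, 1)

% maze.sense east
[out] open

% stack.push east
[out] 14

% maze.move east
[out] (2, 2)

% maze.sense east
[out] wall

% maze.sense north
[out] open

% stack.push north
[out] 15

% maze.move north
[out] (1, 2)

% maze.sense east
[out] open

% stack.push east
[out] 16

% maze.move east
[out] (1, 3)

% maze.sense east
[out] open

% stack.push east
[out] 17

% maze.move east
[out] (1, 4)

% maze.sense south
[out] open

% stack.push south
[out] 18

% maze.move south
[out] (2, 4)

% maze.sense east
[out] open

% stack.push east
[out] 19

% maze.move east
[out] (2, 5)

% maze.sense south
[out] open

% stack.push south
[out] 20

% maze.move south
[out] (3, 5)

% maze.sense east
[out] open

% stack.push east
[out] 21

% maze.move east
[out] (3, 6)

% maze.sense south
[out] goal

% maze.move south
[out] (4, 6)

Answer: (4, 6)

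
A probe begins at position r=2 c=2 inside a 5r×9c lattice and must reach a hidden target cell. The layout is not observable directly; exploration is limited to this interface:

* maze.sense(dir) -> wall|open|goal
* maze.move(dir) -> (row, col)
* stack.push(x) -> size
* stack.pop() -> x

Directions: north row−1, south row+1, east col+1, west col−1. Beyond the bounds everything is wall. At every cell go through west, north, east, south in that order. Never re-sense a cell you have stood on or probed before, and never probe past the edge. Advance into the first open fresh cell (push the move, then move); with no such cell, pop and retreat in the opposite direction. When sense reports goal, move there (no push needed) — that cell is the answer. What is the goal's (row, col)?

==> sense(dir=west)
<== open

==> push(x=west)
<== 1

==> move(dir=west)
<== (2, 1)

==> sense(dir=west)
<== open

==> push(x=west)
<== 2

==> move(dir=west)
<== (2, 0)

==> sense(dir=north)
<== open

==> push(x=north)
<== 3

==> move(dir=north)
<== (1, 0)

==> sense(dir=north)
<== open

==> push(x=north)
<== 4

==> move(dir=north)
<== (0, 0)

==> sense(dir=east)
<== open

==> push(x=east)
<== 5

==> move(dir=east)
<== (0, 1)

==> sense(dir=east)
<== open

==> push(x=east)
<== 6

==> move(dir=east)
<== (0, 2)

==> sense(dir=east)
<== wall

==> sense(dir=south)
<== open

==> push(x=south)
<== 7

==> move(dir=south)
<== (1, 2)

==> sense(dir=west)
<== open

==> push(x=west)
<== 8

==> move(dir=west)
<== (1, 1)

==> pop()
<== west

==> move(dir=east)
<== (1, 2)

==> sense(dir=east)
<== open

==> push(x=east)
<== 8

==> move(dir=east)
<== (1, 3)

==> sense(dir=east)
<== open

==> push(x=east)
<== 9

==> move(dir=east)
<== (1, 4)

==> sense(dir=north)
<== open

==> push(x=north)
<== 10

==> move(dir=north)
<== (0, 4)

==> sense(dir=east)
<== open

==> push(x=east)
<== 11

==> move(dir=east)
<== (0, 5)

==> sense(dir=east)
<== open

==> push(x=east)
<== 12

==> move(dir=east)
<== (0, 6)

==> sense(dir=east)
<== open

==> push(x=east)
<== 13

==> move(dir=east)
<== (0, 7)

==> sense(dir=east)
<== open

==> push(x=east)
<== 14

==> move(dir=east)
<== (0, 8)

==> sense(dir=south)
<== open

==> push(x=south)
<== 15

==> move(dir=south)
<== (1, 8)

==> sense(dir=west)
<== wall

==> sense(dir=south)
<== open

==> push(x=south)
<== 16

==> move(dir=south)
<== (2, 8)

==> sense(dir=west)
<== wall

==> sense(dir=south)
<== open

==> push(x=south)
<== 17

==> move(dir=south)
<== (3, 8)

==> sense(dir=west)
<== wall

==> sense(dir=south)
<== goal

==> move(dir=south)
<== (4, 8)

Answer: (4, 8)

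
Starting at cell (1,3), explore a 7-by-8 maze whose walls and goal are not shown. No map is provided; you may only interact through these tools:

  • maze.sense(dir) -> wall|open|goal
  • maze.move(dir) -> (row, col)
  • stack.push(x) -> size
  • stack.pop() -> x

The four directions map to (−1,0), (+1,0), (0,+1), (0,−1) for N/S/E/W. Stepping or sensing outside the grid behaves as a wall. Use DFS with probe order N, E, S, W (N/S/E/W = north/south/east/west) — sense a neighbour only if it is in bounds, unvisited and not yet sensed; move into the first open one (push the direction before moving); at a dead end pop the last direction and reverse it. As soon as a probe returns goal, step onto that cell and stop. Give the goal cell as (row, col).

;; 1. maze.sense(dir→north) : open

;; 2. stack.push(x→north) : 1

;; 3. maze.move(dir→north) : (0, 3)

;; 4. maze.sense(dir→east) : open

;; 5. stack.push(x→east) : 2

;; 6. maze.move(dir→east) : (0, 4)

;; 7. maze.sense(dir→east) : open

;; 8. stack.push(x→east) : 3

;; 9. maze.move(dir→east) : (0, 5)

;; 10. maze.sense(dir→east) : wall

;; 11. maze.sense(dir→south) : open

;; 12. stack.push(x→south) : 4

;; 13. maze.move(dir→south) : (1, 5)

;; 14. maze.sense(dir→east) : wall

;; 15. maze.sense(dir→south) : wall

;; 16. maze.sense(dir→west) : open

;; 17. stack.push(x→west) : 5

;; 18. maze.move(dir→west) : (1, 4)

;; 19. maze.sense(dir→south) : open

;; 20. stack.push(x→south) : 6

;; 21. maze.move(dir→south) : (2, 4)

;; 22. maze.sense(dir→south) : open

;; 23. stack.push(x→south) : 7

;; 24. maze.move(dir→south) : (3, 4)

;; 25. maze.sense(dir→east) : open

;; 26. stack.push(x→east) : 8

;; 27. maze.move(dir→east) : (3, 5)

;; 28. maze.sense(dir→east) : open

;; 29. stack.push(x→east) : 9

;; 30. maze.move(dir→east) : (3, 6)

;; 31. maze.sense(dir→north) : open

;; 32. stack.push(x→north) : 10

;; 33. maze.move(dir→north) : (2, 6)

;; 34. maze.sense(dir→east) : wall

;; 35. stack.pop() : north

;; 36. maze.move(dir→south) : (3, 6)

;; 37. maze.sense(dir→east) : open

;; 38. stack.push(x→east) : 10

;; 39. maze.move(dir→east) : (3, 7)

;; 40. maze.sense(dir→south) : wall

;; 41. stack.pop() : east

;; 42. maze.move(dir→west) : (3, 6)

;; 43. maze.sense(dir→south) : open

;; 44. stack.push(x→south) : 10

;; 45. maze.move(dir→south) : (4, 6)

;; 46. maze.sense(dir→south) : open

;; 47. stack.push(x→south) : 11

;; 48. maze.move(dir→south) : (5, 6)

;; 49. maze.sense(dir→east) : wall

;; 50. maze.sense(dir→south) : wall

;; 51. maze.sense(dir→west) : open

;; 52. stack.push(x→west) : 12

;; 53. maze.move(dir→west) : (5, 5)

;; 54. maze.sense(dir→north) : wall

;; 55. maze.sense(dir→south) : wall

;; 56. maze.sense(dir→west) : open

;; 57. stack.push(x→west) : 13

;; 58. maze.move(dir→west) : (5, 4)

;; 59. maze.sense(dir→north) : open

;; 60. stack.push(x→north) : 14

;; 61. maze.move(dir→north) : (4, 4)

;; 62. maze.sense(dir→west) : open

;; 63. stack.push(x→west) : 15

;; 64. maze.move(dir→west) : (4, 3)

;; 65. maze.sense(dir→north) : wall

;; 66. maze.sense(dir→south) : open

;; 67. stack.push(x→south) : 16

;; 68. maze.move(dir→south) : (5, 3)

;; 69. maze.sense(dir→south) : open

;; 70. stack.push(x→south) : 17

;; 71. maze.move(dir→south) : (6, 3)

;; 72. maze.sense(dir→east) : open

;; 73. stack.push(x→east) : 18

;; 74. maze.move(dir→east) : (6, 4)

;; 75. stack.pop() : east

;; 76. maze.move(dir→west) : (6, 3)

;; 77. maze.sense(dir→west) : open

;; 78. stack.push(x→west) : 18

;; 79. maze.move(dir→west) : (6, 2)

;; 80. maze.sense(dir→north) : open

;; 81. stack.push(x→north) : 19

;; 82. maze.move(dir→north) : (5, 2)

;; 83. maze.sense(dir→north) : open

;; 84. stack.push(x→north) : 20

;; 85. maze.move(dir→north) : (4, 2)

;; 86. maze.sense(dir→north) : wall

;; 87. maze.sense(dir→west) : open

;; 88. stack.push(x→west) : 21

;; 89. maze.move(dir→west) : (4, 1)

;; 90. maze.sense(dir→north) : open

;; 91. stack.push(x→north) : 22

;; 92. maze.move(dir→north) : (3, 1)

;; 93. maze.sense(dir→north) : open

;; 94. stack.push(x→north) : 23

;; 95. maze.move(dir→north) : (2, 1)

;; 96. maze.sense(dir→north) : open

;; 97. stack.push(x→north) : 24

;; 98. maze.move(dir→north) : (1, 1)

;; 99. maze.sense(dir→north) : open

;; 100. stack.push(x→north) : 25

;; 101. maze.move(dir→north) : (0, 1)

;; 102. maze.sense(dir→east) : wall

;; 103. maze.sense(dir→west) : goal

;; 104. maze.move(dir→west) : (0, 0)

Answer: (0, 0)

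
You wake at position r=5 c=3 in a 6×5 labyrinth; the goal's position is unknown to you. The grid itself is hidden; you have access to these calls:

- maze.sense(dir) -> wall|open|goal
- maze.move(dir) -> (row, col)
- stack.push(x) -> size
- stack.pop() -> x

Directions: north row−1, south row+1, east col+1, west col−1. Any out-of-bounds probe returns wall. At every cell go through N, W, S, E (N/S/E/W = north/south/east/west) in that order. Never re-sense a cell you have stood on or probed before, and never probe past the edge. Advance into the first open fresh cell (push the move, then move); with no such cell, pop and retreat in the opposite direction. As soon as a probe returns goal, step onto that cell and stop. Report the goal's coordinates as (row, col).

-- maze.sense(dir→north) : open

-- stack.push(x→north) : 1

-- maze.move(dir→north) : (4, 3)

-- maze.sense(dir→north) : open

-- stack.push(x→north) : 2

-- maze.move(dir→north) : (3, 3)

-- maze.sense(dir→north) : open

-- stack.push(x→north) : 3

-- maze.move(dir→north) : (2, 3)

-- maze.sense(dir→north) : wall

-- maze.sense(dir→west) : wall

-- maze.sense(dir→east) : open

-- stack.push(x→east) : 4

-- maze.move(dir→east) : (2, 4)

-- maze.sense(dir→north) : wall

-- maze.sense(dir→south) : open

-- stack.push(x→south) : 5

-- maze.move(dir→south) : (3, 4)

-- maze.sense(dir→south) : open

-- stack.push(x→south) : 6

-- maze.move(dir→south) : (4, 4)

-- maze.sense(dir→south) : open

-- stack.push(x→south) : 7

-- maze.move(dir→south) : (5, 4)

-- stack.pop() : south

-- maze.move(dir→north) : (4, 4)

-- stack.pop() : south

-- maze.move(dir→north) : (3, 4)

-- stack.pop() : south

-- maze.move(dir→north) : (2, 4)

-- stack.pop() : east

-- maze.move(dir→west) : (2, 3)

-- stack.pop() : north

-- maze.move(dir→south) : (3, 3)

-- maze.sense(dir→west) : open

-- stack.push(x→west) : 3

-- maze.move(dir→west) : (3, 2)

-- maze.sense(dir→west) : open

-- stack.push(x→west) : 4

-- maze.move(dir→west) : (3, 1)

-- maze.sense(dir→north) : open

-- stack.push(x→north) : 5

-- maze.move(dir→north) : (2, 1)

-- maze.sense(dir→north) : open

-- stack.push(x→north) : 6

-- maze.move(dir→north) : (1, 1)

-- maze.sense(dir→north) : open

-- stack.push(x→north) : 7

-- maze.move(dir→north) : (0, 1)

-- maze.sense(dir→west) : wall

-- maze.sense(dir→east) : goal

-- maze.move(dir→east) : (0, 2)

Answer: (0, 2)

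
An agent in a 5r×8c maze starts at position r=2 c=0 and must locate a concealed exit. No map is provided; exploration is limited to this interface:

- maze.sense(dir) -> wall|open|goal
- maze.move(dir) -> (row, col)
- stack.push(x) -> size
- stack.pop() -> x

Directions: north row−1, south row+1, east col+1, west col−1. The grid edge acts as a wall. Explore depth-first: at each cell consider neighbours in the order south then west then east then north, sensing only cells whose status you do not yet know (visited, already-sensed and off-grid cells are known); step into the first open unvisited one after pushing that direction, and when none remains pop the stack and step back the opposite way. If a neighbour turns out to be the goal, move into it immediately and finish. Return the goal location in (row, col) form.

I try sense using dir: south, — result: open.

I try push using x: south, → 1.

I use move using dir: south, : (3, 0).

I invoke sense using dir: south, which returns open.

Using push using x: south, — result: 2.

Using move using dir: south, : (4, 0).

I call sense using dir: east, → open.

I try push using x: east, and observe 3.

Next I call move using dir: east, : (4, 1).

I try sense using dir: east, and get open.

I run push using x: east, giving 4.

Then move using dir: east, → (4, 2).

I use sense using dir: east, which returns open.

Then push using x: east, yielding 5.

I try move using dir: east, yielding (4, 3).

Calling sense using dir: east, and see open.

I use push using x: east, yielding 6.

I use move using dir: east, giving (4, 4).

Calling sense using dir: east, which returns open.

I try push using x: east, and see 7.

Now I run move using dir: east, and see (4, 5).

Using sense using dir: east, — result: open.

Next I call push using x: east, → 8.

I run move using dir: east, giving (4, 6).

I invoke sense using dir: east, → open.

Calling push using x: east, and observe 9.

Invoking move using dir: east, yielding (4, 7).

I try sense using dir: north, yielding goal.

Using move using dir: north, which returns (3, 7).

Answer: (3, 7)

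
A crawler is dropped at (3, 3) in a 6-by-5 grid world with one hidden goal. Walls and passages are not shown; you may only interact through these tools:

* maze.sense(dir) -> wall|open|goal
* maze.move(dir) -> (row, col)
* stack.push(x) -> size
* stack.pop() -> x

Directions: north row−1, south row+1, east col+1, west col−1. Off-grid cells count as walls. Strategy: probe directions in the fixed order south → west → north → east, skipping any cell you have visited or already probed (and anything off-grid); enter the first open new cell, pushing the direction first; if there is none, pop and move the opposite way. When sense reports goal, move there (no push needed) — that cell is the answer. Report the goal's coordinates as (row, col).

>>> maze.sense dir='south'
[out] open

>>> stack.push x='south'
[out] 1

>>> maze.move dir='south'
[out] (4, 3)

>>> maze.sense dir='south'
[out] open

>>> stack.push x='south'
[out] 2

>>> maze.move dir='south'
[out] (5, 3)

>>> maze.sense dir='west'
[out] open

>>> stack.push x='west'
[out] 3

>>> maze.move dir='west'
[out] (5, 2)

>>> maze.sense dir='west'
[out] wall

>>> maze.sense dir='north'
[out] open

>>> stack.push x='north'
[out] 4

>>> maze.move dir='north'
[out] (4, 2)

>>> maze.sense dir='west'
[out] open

>>> stack.push x='west'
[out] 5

>>> maze.move dir='west'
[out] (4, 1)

>>> maze.sense dir='west'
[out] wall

>>> maze.sense dir='north'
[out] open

>>> stack.push x='north'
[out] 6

>>> maze.move dir='north'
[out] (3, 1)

>>> maze.sense dir='west'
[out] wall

>>> maze.sense dir='north'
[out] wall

>>> maze.sense dir='east'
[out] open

>>> stack.push x='east'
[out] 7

>>> maze.move dir='east'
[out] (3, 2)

>>> maze.sense dir='north'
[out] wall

>>> stack.pop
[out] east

>>> maze.move dir='west'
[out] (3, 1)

>>> stack.pop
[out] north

>>> maze.move dir='south'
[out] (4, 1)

>>> stack.pop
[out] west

>>> maze.move dir='east'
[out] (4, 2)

>>> stack.pop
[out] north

>>> maze.move dir='south'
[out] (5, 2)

>>> stack.pop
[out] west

>>> maze.move dir='east'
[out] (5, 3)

>>> maze.sense dir='east'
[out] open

>>> stack.push x='east'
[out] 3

>>> maze.move dir='east'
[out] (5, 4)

>>> maze.sense dir='north'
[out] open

>>> stack.push x='north'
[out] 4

>>> maze.move dir='north'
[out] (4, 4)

>>> maze.sense dir='north'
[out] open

>>> stack.push x='north'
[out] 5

>>> maze.move dir='north'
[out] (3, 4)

>>> maze.sense dir='north'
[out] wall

>>> stack.pop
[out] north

>>> maze.move dir='south'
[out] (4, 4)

>>> stack.pop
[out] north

>>> maze.move dir='south'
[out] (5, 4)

>>> stack.pop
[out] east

>>> maze.move dir='west'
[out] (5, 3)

>>> stack.pop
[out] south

>>> maze.move dir='north'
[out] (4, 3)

>>> stack.pop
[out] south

>>> maze.move dir='north'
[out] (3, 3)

>>> maze.sense dir='north'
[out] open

>>> stack.push x='north'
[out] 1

>>> maze.move dir='north'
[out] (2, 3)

>>> maze.sense dir='north'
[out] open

>>> stack.push x='north'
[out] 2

>>> maze.move dir='north'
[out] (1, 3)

>>> maze.sense dir='west'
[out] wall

>>> maze.sense dir='north'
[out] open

>>> stack.push x='north'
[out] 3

>>> maze.move dir='north'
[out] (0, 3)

>>> maze.sense dir='west'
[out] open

>>> stack.push x='west'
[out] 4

>>> maze.move dir='west'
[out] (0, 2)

>>> maze.sense dir='west'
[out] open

>>> stack.push x='west'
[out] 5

>>> maze.move dir='west'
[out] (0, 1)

>>> maze.sense dir='south'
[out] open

>>> stack.push x='south'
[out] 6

>>> maze.move dir='south'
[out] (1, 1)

>>> maze.sense dir='west'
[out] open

>>> stack.push x='west'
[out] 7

>>> maze.move dir='west'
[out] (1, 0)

>>> maze.sense dir='south'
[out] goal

>>> maze.move dir='south'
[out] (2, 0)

Answer: (2, 0)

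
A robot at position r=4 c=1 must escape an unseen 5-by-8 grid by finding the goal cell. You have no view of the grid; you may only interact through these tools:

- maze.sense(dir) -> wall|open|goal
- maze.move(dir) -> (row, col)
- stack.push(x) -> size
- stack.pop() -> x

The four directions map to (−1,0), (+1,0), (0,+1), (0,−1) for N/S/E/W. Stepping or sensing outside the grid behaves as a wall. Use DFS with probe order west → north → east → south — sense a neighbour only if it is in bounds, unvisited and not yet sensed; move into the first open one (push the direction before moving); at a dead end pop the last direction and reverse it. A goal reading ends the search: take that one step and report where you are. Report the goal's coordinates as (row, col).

[in] maze.sense west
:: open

[in] stack.push west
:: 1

[in] maze.move west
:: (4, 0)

[in] maze.sense north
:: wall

[in] stack.pop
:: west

[in] maze.move east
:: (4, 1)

[in] maze.sense north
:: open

[in] stack.push north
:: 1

[in] maze.move north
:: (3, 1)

[in] maze.sense north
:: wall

[in] maze.sense east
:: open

[in] stack.push east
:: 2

[in] maze.move east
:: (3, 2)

[in] maze.sense north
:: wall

[in] maze.sense east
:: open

[in] stack.push east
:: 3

[in] maze.move east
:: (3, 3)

[in] maze.sense north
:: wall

[in] maze.sense east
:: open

[in] stack.push east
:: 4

[in] maze.move east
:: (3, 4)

[in] maze.sense north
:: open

[in] stack.push north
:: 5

[in] maze.move north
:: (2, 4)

[in] maze.sense north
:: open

[in] stack.push north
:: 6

[in] maze.move north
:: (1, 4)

[in] maze.sense west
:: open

[in] stack.push west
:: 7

[in] maze.move west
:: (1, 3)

[in] maze.sense west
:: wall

[in] maze.sense north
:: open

[in] stack.push north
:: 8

[in] maze.move north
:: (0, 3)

[in] maze.sense west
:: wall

[in] maze.sense east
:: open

[in] stack.push east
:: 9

[in] maze.move east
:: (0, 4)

[in] maze.sense east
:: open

[in] stack.push east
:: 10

[in] maze.move east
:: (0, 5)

[in] maze.sense east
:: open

[in] stack.push east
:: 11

[in] maze.move east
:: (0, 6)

[in] maze.sense east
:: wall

[in] maze.sense south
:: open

[in] stack.push south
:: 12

[in] maze.move south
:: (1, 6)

[in] maze.sense west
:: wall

[in] maze.sense east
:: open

[in] stack.push east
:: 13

[in] maze.move east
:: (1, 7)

[in] maze.sense south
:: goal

[in] maze.move south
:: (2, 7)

Answer: (2, 7)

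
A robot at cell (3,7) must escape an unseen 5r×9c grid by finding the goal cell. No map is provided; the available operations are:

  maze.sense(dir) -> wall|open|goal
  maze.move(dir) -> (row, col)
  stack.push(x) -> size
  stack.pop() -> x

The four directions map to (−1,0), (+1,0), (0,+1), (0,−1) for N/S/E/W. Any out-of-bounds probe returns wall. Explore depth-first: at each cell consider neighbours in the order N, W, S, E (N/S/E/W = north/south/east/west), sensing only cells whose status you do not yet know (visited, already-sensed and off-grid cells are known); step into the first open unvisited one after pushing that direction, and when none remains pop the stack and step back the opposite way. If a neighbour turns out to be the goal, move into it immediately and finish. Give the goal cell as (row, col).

[in] sense dir='north'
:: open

[in] push x='north'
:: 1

[in] move dir='north'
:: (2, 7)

[in] sense dir='north'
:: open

[in] push x='north'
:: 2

[in] move dir='north'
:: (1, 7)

[in] sense dir='north'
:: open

[in] push x='north'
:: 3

[in] move dir='north'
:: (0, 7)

[in] sense dir='west'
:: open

[in] push x='west'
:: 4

[in] move dir='west'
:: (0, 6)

[in] sense dir='west'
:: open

[in] push x='west'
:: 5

[in] move dir='west'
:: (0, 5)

[in] sense dir='west'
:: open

[in] push x='west'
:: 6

[in] move dir='west'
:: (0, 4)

[in] sense dir='west'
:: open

[in] push x='west'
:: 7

[in] move dir='west'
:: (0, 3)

[in] sense dir='west'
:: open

[in] push x='west'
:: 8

[in] move dir='west'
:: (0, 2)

[in] sense dir='west'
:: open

[in] push x='west'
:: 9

[in] move dir='west'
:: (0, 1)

[in] sense dir='west'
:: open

[in] push x='west'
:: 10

[in] move dir='west'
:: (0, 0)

[in] sense dir='south'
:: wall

[in] pop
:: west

[in] move dir='east'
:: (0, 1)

[in] sense dir='south'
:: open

[in] push x='south'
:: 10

[in] move dir='south'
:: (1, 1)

[in] sense dir='south'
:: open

[in] push x='south'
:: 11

[in] move dir='south'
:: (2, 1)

[in] sense dir='west'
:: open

[in] push x='west'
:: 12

[in] move dir='west'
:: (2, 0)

[in] sense dir='south'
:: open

[in] push x='south'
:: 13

[in] move dir='south'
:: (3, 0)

[in] sense dir='south'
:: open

[in] push x='south'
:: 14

[in] move dir='south'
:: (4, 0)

[in] sense dir='east'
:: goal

[in] move dir='east'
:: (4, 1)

Answer: (4, 1)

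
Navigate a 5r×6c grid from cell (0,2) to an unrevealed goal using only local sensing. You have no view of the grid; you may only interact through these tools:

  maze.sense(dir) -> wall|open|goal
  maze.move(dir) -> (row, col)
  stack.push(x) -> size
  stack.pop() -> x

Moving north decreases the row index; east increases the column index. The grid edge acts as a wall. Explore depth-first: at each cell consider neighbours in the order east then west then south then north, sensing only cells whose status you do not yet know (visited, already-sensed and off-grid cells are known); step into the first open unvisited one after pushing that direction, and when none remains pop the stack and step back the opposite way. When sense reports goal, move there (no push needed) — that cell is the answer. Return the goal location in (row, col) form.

% sense dir=east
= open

% push x=east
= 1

% move dir=east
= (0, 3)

% sense dir=east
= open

% push x=east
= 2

% move dir=east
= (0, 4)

% sense dir=east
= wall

% sense dir=south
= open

% push x=south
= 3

% move dir=south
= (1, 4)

% sense dir=east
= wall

% sense dir=west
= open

% push x=west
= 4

% move dir=west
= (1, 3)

% sense dir=west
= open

% push x=west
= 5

% move dir=west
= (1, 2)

% sense dir=west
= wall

% sense dir=south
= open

% push x=south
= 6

% move dir=south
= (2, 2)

% sense dir=east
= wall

% sense dir=west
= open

% push x=west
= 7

% move dir=west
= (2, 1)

% sense dir=west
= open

% push x=west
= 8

% move dir=west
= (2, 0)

% sense dir=south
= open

% push x=south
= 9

% move dir=south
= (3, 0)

% sense dir=east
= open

% push x=east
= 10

% move dir=east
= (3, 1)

% sense dir=east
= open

% push x=east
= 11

% move dir=east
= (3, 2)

% sense dir=east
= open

% push x=east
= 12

% move dir=east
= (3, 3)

% sense dir=east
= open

% push x=east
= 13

% move dir=east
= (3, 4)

% sense dir=east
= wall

% sense dir=south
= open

% push x=south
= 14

% move dir=south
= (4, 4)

% sense dir=east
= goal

% move dir=east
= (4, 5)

Answer: (4, 5)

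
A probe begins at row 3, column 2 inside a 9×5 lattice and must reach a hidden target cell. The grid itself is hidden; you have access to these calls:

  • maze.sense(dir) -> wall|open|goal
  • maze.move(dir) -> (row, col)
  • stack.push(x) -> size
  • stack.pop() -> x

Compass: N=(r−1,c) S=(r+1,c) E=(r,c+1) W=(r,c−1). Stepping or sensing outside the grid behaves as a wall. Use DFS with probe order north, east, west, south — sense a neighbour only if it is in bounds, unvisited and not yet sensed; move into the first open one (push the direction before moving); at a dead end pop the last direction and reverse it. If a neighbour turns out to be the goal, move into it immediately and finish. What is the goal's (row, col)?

Act: sense[north]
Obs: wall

Act: sense[east]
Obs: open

Act: push[east]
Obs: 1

Act: move[east]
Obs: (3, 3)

Act: sense[north]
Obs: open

Act: push[north]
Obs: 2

Act: move[north]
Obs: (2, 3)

Act: sense[north]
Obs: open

Act: push[north]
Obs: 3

Act: move[north]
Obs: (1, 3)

Act: sense[north]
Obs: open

Act: push[north]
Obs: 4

Act: move[north]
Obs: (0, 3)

Act: sense[east]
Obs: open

Act: push[east]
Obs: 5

Act: move[east]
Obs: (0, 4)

Act: sense[south]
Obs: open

Act: push[south]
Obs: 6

Act: move[south]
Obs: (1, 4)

Act: sense[south]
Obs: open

Act: push[south]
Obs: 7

Act: move[south]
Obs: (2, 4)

Act: sense[south]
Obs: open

Act: push[south]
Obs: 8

Act: move[south]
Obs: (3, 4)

Act: sense[south]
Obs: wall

Act: pop[]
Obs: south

Act: move[north]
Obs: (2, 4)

Act: pop[]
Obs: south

Act: move[north]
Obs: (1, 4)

Act: pop[]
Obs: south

Act: move[north]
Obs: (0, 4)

Act: pop[]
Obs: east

Act: move[west]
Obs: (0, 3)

Act: sense[west]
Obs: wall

Act: pop[]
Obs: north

Act: move[south]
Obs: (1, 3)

Act: sense[west]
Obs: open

Act: push[west]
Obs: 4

Act: move[west]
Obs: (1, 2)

Act: sense[west]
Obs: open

Act: push[west]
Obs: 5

Act: move[west]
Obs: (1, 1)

Act: sense[north]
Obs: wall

Act: sense[west]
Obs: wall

Act: sense[south]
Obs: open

Act: push[south]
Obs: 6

Act: move[south]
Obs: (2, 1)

Act: sense[west]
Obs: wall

Act: sense[south]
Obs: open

Act: push[south]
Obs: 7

Act: move[south]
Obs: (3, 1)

Act: sense[west]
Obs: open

Act: push[west]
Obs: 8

Act: move[west]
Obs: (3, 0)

Act: sense[south]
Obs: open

Act: push[south]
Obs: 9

Act: move[south]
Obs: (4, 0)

Act: sense[east]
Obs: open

Act: push[east]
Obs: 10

Act: move[east]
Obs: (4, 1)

Act: sense[east]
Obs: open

Act: push[east]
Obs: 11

Act: move[east]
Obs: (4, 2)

Act: sense[east]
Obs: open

Act: push[east]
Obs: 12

Act: move[east]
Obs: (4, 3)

Act: sense[south]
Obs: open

Act: push[south]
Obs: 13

Act: move[south]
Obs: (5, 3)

Act: sense[east]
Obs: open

Act: push[east]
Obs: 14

Act: move[east]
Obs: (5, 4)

Act: sense[south]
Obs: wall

Act: pop[]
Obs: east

Act: move[west]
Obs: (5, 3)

Act: sense[west]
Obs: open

Act: push[west]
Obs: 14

Act: move[west]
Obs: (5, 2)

Act: sense[west]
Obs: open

Act: push[west]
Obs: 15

Act: move[west]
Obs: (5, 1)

Act: sense[west]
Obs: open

Act: push[west]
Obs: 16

Act: move[west]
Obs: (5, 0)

Act: sense[south]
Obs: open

Act: push[south]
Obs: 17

Act: move[south]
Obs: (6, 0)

Act: sense[east]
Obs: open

Act: push[east]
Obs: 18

Act: move[east]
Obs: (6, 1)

Act: sense[east]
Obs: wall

Act: sense[south]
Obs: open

Act: push[south]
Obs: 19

Act: move[south]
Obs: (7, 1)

Act: sense[east]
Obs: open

Act: push[east]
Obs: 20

Act: move[east]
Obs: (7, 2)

Act: sense[east]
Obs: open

Act: push[east]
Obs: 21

Act: move[east]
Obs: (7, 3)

Act: sense[north]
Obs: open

Act: push[north]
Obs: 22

Act: move[north]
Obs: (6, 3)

Act: pop[]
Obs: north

Act: move[south]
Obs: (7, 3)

Act: sense[east]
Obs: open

Act: push[east]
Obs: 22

Act: move[east]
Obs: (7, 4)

Act: sense[south]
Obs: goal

Act: move[south]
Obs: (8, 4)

Answer: (8, 4)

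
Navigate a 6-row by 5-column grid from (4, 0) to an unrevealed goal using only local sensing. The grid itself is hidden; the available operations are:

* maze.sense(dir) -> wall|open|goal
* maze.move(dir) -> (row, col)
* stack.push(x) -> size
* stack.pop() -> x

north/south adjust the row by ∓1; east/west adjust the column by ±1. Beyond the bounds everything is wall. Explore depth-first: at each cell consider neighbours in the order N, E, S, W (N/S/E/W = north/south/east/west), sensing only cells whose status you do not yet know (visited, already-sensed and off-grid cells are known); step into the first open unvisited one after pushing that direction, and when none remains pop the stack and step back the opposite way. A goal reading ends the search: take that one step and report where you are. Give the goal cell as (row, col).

==> maze.sense(dir→north)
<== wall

==> maze.sense(dir→east)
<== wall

==> maze.sense(dir→south)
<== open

==> stack.push(x→south)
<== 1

==> maze.move(dir→south)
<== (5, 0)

==> maze.sense(dir→east)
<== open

==> stack.push(x→east)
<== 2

==> maze.move(dir→east)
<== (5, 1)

==> maze.sense(dir→east)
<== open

==> stack.push(x→east)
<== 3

==> maze.move(dir→east)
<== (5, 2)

==> maze.sense(dir→north)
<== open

==> stack.push(x→north)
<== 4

==> maze.move(dir→north)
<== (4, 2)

==> maze.sense(dir→north)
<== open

==> stack.push(x→north)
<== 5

==> maze.move(dir→north)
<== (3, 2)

==> maze.sense(dir→north)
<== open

==> stack.push(x→north)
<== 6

==> maze.move(dir→north)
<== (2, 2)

==> maze.sense(dir→north)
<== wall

==> maze.sense(dir→east)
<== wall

==> maze.sense(dir→west)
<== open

==> stack.push(x→west)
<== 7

==> maze.move(dir→west)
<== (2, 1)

==> maze.sense(dir→north)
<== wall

==> maze.sense(dir→south)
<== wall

==> maze.sense(dir→west)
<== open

==> stack.push(x→west)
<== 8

==> maze.move(dir→west)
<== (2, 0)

==> maze.sense(dir→north)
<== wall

==> stack.pop()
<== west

==> maze.move(dir→east)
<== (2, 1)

==> stack.pop()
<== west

==> maze.move(dir→east)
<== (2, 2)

==> stack.pop()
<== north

==> maze.move(dir→south)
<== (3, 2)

==> maze.sense(dir→east)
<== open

==> stack.push(x→east)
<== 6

==> maze.move(dir→east)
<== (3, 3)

==> maze.sense(dir→east)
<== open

==> stack.push(x→east)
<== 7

==> maze.move(dir→east)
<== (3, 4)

==> maze.sense(dir→north)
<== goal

==> maze.move(dir→north)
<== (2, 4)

Answer: (2, 4)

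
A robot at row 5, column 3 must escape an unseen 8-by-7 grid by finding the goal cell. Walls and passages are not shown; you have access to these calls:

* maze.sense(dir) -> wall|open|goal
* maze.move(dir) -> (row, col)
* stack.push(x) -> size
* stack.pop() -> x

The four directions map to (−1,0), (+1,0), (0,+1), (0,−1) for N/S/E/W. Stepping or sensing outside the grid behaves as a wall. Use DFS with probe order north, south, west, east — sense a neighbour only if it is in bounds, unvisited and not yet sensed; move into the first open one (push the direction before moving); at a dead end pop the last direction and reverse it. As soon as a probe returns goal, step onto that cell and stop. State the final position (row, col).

Invoking maze.sense passing north, : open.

I invoke stack.push passing north, — result: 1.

Using maze.move passing north, which returns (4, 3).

Next I call maze.sense passing north, — result: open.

I invoke stack.push passing north, — result: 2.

I call maze.move passing north, — result: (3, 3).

Invoking maze.sense passing north, — result: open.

Calling stack.push passing north, — result: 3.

Next I call maze.move passing north, → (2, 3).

Next I call maze.sense passing north, — result: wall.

I invoke maze.sense passing west, giving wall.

I use maze.sense passing east, and see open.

I call stack.push passing east, yielding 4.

I call maze.move passing east, and get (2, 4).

I try maze.sense passing north, yielding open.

I try stack.push passing north, — result: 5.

I try maze.move passing north, — result: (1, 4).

Calling maze.sense passing north, giving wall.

Using maze.sense passing east, which returns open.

Now I run stack.push passing east, yielding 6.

Now I run maze.move passing east, and observe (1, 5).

Using maze.sense passing north, → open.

I call stack.push passing north, yielding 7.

I run maze.move passing north, — result: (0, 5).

Invoking maze.sense passing east, → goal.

Invoking maze.move passing east, which returns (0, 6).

Answer: (0, 6)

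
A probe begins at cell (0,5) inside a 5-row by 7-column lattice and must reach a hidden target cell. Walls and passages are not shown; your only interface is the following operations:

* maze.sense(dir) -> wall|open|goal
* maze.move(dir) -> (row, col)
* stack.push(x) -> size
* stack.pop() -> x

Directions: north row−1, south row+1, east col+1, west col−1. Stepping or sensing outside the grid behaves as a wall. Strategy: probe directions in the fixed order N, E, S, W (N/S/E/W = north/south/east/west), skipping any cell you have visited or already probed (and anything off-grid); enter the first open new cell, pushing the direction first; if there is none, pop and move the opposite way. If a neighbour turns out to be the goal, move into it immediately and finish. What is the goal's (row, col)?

// maze.sense(dir→east) : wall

// maze.sense(dir→south) : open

// stack.push(x→south) : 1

// maze.move(dir→south) : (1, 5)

// maze.sense(dir→east) : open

// stack.push(x→east) : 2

// maze.move(dir→east) : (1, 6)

// maze.sense(dir→south) : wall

// stack.pop() : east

// maze.move(dir→west) : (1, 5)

// maze.sense(dir→south) : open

// stack.push(x→south) : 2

// maze.move(dir→south) : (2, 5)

// maze.sense(dir→south) : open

// stack.push(x→south) : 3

// maze.move(dir→south) : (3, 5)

// maze.sense(dir→east) : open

// stack.push(x→east) : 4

// maze.move(dir→east) : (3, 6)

// maze.sense(dir→south) : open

// stack.push(x→south) : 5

// maze.move(dir→south) : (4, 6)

// maze.sense(dir→west) : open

// stack.push(x→west) : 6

// maze.move(dir→west) : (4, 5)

// maze.sense(dir→west) : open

// stack.push(x→west) : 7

// maze.move(dir→west) : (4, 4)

// maze.sense(dir→north) : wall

// maze.sense(dir→west) : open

// stack.push(x→west) : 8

// maze.move(dir→west) : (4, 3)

// maze.sense(dir→north) : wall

// maze.sense(dir→west) : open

// stack.push(x→west) : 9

// maze.move(dir→west) : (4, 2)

// maze.sense(dir→north) : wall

// maze.sense(dir→west) : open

// stack.push(x→west) : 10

// maze.move(dir→west) : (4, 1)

// maze.sense(dir→north) : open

// stack.push(x→north) : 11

// maze.move(dir→north) : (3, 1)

// maze.sense(dir→north) : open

// stack.push(x→north) : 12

// maze.move(dir→north) : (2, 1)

// maze.sense(dir→north) : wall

// maze.sense(dir→east) : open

// stack.push(x→east) : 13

// maze.move(dir→east) : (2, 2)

// maze.sense(dir→north) : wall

// maze.sense(dir→east) : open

// stack.push(x→east) : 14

// maze.move(dir→east) : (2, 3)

// maze.sense(dir→north) : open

// stack.push(x→north) : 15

// maze.move(dir→north) : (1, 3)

// maze.sense(dir→north) : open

// stack.push(x→north) : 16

// maze.move(dir→north) : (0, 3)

// maze.sense(dir→east) : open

// stack.push(x→east) : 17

// maze.move(dir→east) : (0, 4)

// maze.sense(dir→south) : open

// stack.push(x→south) : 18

// maze.move(dir→south) : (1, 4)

// maze.sense(dir→south) : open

// stack.push(x→south) : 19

// maze.move(dir→south) : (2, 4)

// stack.pop() : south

// maze.move(dir→north) : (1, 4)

// stack.pop() : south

// maze.move(dir→north) : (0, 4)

// stack.pop() : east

// maze.move(dir→west) : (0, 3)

// maze.sense(dir→west) : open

// stack.push(x→west) : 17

// maze.move(dir→west) : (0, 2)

// maze.sense(dir→west) : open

// stack.push(x→west) : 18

// maze.move(dir→west) : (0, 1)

// maze.sense(dir→west) : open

// stack.push(x→west) : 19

// maze.move(dir→west) : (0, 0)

// maze.sense(dir→south) : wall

// stack.pop() : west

// maze.move(dir→east) : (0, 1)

// stack.pop() : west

// maze.move(dir→east) : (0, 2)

// stack.pop() : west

// maze.move(dir→east) : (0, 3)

// stack.pop() : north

// maze.move(dir→south) : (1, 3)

// stack.pop() : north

// maze.move(dir→south) : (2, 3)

// stack.pop() : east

// maze.move(dir→west) : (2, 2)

// stack.pop() : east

// maze.move(dir→west) : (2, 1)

// maze.sense(dir→west) : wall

// stack.pop() : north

// maze.move(dir→south) : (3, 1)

// maze.sense(dir→west) : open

// stack.push(x→west) : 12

// maze.move(dir→west) : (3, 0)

// maze.sense(dir→south) : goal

// maze.move(dir→south) : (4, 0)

Answer: (4, 0)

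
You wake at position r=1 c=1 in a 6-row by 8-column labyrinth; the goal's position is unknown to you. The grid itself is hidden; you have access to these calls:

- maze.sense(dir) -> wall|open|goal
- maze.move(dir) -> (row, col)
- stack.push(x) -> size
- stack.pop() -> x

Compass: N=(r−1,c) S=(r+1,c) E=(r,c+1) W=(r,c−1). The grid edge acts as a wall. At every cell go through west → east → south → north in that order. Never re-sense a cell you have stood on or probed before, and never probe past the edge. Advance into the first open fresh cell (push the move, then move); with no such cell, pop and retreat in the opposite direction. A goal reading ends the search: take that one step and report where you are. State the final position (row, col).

I call maze.sense(dir: west), and get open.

Now I run stack.push(x: west), and get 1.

Calling maze.move(dir: west), → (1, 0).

I invoke maze.sense(dir: south), and get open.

Using stack.push(x: south), and observe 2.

I try maze.move(dir: south), and observe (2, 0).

Using maze.sense(dir: east), : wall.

Using maze.sense(dir: south), giving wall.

Using stack.pop(), → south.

Then maze.move(dir: north), giving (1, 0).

Now I run maze.sense(dir: north), and observe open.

I invoke stack.push(x: north), and see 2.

Using maze.move(dir: north), giving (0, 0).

Calling maze.sense(dir: east), → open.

I run stack.push(x: east), and get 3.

I try maze.move(dir: east), : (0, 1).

I use maze.sense(dir: east), yielding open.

Then stack.push(x: east), — result: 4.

Now I run maze.move(dir: east), — result: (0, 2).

I use maze.sense(dir: east), and see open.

Calling stack.push(x: east), giving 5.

Calling maze.move(dir: east), yielding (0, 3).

I try maze.sense(dir: east), — result: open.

I use stack.push(x: east), and get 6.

Using maze.move(dir: east), and get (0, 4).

I run maze.sense(dir: east), yielding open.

Next I call stack.push(x: east), and get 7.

Invoking maze.move(dir: east), giving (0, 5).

Next I call maze.sense(dir: east), and see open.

Now I run stack.push(x: east), — result: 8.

I use maze.move(dir: east), : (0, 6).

I run maze.sense(dir: east), yielding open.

I run stack.push(x: east), — result: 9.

I use maze.move(dir: east), which returns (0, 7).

I invoke maze.sense(dir: south), : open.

Now I run stack.push(x: south), and see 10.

I try maze.move(dir: south), → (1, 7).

Invoking maze.sense(dir: west), : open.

Now I run stack.push(x: west), giving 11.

Next I call maze.move(dir: west), and get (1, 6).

Calling maze.sense(dir: west), and see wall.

Invoking maze.sense(dir: south), : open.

I use stack.push(x: south), — result: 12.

I invoke maze.move(dir: south), : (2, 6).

Using maze.sense(dir: west), → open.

Now I run stack.push(x: west), : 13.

Using maze.move(dir: west), — result: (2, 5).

Using maze.sense(dir: west), → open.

Invoking stack.push(x: west), giving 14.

Next I call maze.move(dir: west), yielding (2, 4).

Using maze.sense(dir: west), which returns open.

Calling stack.push(x: west), and observe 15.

Invoking maze.move(dir: west), and see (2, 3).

Now I run maze.sense(dir: west), and observe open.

I use stack.push(x: west), and get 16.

Calling maze.move(dir: west), giving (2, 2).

I use maze.sense(dir: south), which returns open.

I try stack.push(x: south), and observe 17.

I run maze.move(dir: south), giving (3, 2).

Using maze.sense(dir: west), — result: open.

Invoking stack.push(x: west), giving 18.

Using maze.move(dir: west), giving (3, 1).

Now I run maze.sense(dir: south), giving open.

I run stack.push(x: south), and see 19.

Then maze.move(dir: south), → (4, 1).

Then maze.sense(dir: west), giving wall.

Next I call maze.sense(dir: east), → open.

Calling stack.push(x: east), and observe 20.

I use maze.move(dir: east), — result: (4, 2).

I use maze.sense(dir: east), — result: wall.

I call maze.sense(dir: south), — result: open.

I run stack.push(x: south), → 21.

Invoking maze.move(dir: south), and get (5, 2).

I invoke maze.sense(dir: west), giving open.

Then stack.push(x: west), and observe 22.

I invoke maze.move(dir: west), — result: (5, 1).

Invoking maze.sense(dir: west), which returns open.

Using stack.push(x: west), and see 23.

Then maze.move(dir: west), — result: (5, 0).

Now I run stack.pop(), and observe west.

I call maze.move(dir: east), and observe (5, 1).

I invoke stack.pop(), and get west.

I use maze.move(dir: east), → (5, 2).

Then maze.sense(dir: east), and see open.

Invoking stack.push(x: east), and observe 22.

I invoke maze.move(dir: east), and get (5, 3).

I use maze.sense(dir: east), and see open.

Then stack.push(x: east), which returns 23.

I try maze.move(dir: east), which returns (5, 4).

Now I run maze.sense(dir: east), and get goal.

Then maze.move(dir: east), — result: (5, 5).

Answer: (5, 5)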